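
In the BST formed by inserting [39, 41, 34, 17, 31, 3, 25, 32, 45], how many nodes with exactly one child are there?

Tree built from: [39, 41, 34, 17, 31, 3, 25, 32, 45]
Tree (level-order array): [39, 34, 41, 17, None, None, 45, 3, 31, None, None, None, None, 25, 32]
Rule: These are nodes with exactly 1 non-null child.
Per-node child counts:
  node 39: 2 child(ren)
  node 34: 1 child(ren)
  node 17: 2 child(ren)
  node 3: 0 child(ren)
  node 31: 2 child(ren)
  node 25: 0 child(ren)
  node 32: 0 child(ren)
  node 41: 1 child(ren)
  node 45: 0 child(ren)
Matching nodes: [34, 41]
Count of nodes with exactly one child: 2


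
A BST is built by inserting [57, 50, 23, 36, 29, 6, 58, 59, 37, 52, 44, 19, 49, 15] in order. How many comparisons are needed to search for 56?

Search path for 56: 57 -> 50 -> 52
Found: False
Comparisons: 3


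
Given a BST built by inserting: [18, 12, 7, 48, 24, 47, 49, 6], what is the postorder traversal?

Tree insertion order: [18, 12, 7, 48, 24, 47, 49, 6]
Tree (level-order array): [18, 12, 48, 7, None, 24, 49, 6, None, None, 47]
Postorder traversal: [6, 7, 12, 47, 24, 49, 48, 18]


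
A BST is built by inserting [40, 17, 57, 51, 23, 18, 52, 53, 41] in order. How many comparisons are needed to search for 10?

Search path for 10: 40 -> 17
Found: False
Comparisons: 2


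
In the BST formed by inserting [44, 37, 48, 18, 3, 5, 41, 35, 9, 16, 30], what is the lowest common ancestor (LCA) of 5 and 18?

Tree insertion order: [44, 37, 48, 18, 3, 5, 41, 35, 9, 16, 30]
Tree (level-order array): [44, 37, 48, 18, 41, None, None, 3, 35, None, None, None, 5, 30, None, None, 9, None, None, None, 16]
In a BST, the LCA of p=5, q=18 is the first node v on the
root-to-leaf path with p <= v <= q (go left if both < v, right if both > v).
Walk from root:
  at 44: both 5 and 18 < 44, go left
  at 37: both 5 and 18 < 37, go left
  at 18: 5 <= 18 <= 18, this is the LCA
LCA = 18


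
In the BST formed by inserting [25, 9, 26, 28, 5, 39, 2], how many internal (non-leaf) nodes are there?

Tree built from: [25, 9, 26, 28, 5, 39, 2]
Tree (level-order array): [25, 9, 26, 5, None, None, 28, 2, None, None, 39]
Rule: An internal node has at least one child.
Per-node child counts:
  node 25: 2 child(ren)
  node 9: 1 child(ren)
  node 5: 1 child(ren)
  node 2: 0 child(ren)
  node 26: 1 child(ren)
  node 28: 1 child(ren)
  node 39: 0 child(ren)
Matching nodes: [25, 9, 5, 26, 28]
Count of internal (non-leaf) nodes: 5


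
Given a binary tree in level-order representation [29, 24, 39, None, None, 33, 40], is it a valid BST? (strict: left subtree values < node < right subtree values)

Level-order array: [29, 24, 39, None, None, 33, 40]
Validate using subtree bounds (lo, hi): at each node, require lo < value < hi,
then recurse left with hi=value and right with lo=value.
Preorder trace (stopping at first violation):
  at node 29 with bounds (-inf, +inf): OK
  at node 24 with bounds (-inf, 29): OK
  at node 39 with bounds (29, +inf): OK
  at node 33 with bounds (29, 39): OK
  at node 40 with bounds (39, +inf): OK
No violation found at any node.
Result: Valid BST


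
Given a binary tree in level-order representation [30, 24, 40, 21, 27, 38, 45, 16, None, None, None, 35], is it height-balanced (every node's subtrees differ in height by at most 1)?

Tree (level-order array): [30, 24, 40, 21, 27, 38, 45, 16, None, None, None, 35]
Definition: a tree is height-balanced if, at every node, |h(left) - h(right)| <= 1 (empty subtree has height -1).
Bottom-up per-node check:
  node 16: h_left=-1, h_right=-1, diff=0 [OK], height=0
  node 21: h_left=0, h_right=-1, diff=1 [OK], height=1
  node 27: h_left=-1, h_right=-1, diff=0 [OK], height=0
  node 24: h_left=1, h_right=0, diff=1 [OK], height=2
  node 35: h_left=-1, h_right=-1, diff=0 [OK], height=0
  node 38: h_left=0, h_right=-1, diff=1 [OK], height=1
  node 45: h_left=-1, h_right=-1, diff=0 [OK], height=0
  node 40: h_left=1, h_right=0, diff=1 [OK], height=2
  node 30: h_left=2, h_right=2, diff=0 [OK], height=3
All nodes satisfy the balance condition.
Result: Balanced


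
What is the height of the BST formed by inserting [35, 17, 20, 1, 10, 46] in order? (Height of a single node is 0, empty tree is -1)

Insertion order: [35, 17, 20, 1, 10, 46]
Tree (level-order array): [35, 17, 46, 1, 20, None, None, None, 10]
Compute height bottom-up (empty subtree = -1):
  height(10) = 1 + max(-1, -1) = 0
  height(1) = 1 + max(-1, 0) = 1
  height(20) = 1 + max(-1, -1) = 0
  height(17) = 1 + max(1, 0) = 2
  height(46) = 1 + max(-1, -1) = 0
  height(35) = 1 + max(2, 0) = 3
Height = 3


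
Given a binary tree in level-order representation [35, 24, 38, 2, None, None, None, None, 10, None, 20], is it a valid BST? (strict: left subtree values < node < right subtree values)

Level-order array: [35, 24, 38, 2, None, None, None, None, 10, None, 20]
Validate using subtree bounds (lo, hi): at each node, require lo < value < hi,
then recurse left with hi=value and right with lo=value.
Preorder trace (stopping at first violation):
  at node 35 with bounds (-inf, +inf): OK
  at node 24 with bounds (-inf, 35): OK
  at node 2 with bounds (-inf, 24): OK
  at node 10 with bounds (2, 24): OK
  at node 20 with bounds (10, 24): OK
  at node 38 with bounds (35, +inf): OK
No violation found at any node.
Result: Valid BST


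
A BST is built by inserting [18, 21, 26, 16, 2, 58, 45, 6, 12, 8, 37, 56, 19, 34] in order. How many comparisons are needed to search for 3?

Search path for 3: 18 -> 16 -> 2 -> 6
Found: False
Comparisons: 4


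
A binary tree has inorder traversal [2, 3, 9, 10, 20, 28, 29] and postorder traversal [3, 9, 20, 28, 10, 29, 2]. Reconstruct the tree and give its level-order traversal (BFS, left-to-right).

Inorder:   [2, 3, 9, 10, 20, 28, 29]
Postorder: [3, 9, 20, 28, 10, 29, 2]
Algorithm: postorder visits root last, so walk postorder right-to-left;
each value is the root of the current inorder slice — split it at that
value, recurse on the right subtree first, then the left.
Recursive splits:
  root=2; inorder splits into left=[], right=[3, 9, 10, 20, 28, 29]
  root=29; inorder splits into left=[3, 9, 10, 20, 28], right=[]
  root=10; inorder splits into left=[3, 9], right=[20, 28]
  root=28; inorder splits into left=[20], right=[]
  root=20; inorder splits into left=[], right=[]
  root=9; inorder splits into left=[3], right=[]
  root=3; inorder splits into left=[], right=[]
Reconstructed level-order: [2, 29, 10, 9, 28, 3, 20]


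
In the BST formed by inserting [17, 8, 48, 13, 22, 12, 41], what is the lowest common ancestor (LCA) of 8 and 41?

Tree insertion order: [17, 8, 48, 13, 22, 12, 41]
Tree (level-order array): [17, 8, 48, None, 13, 22, None, 12, None, None, 41]
In a BST, the LCA of p=8, q=41 is the first node v on the
root-to-leaf path with p <= v <= q (go left if both < v, right if both > v).
Walk from root:
  at 17: 8 <= 17 <= 41, this is the LCA
LCA = 17


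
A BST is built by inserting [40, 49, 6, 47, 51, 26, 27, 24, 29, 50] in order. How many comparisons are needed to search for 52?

Search path for 52: 40 -> 49 -> 51
Found: False
Comparisons: 3


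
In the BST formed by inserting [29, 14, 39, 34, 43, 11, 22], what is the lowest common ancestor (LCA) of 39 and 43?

Tree insertion order: [29, 14, 39, 34, 43, 11, 22]
Tree (level-order array): [29, 14, 39, 11, 22, 34, 43]
In a BST, the LCA of p=39, q=43 is the first node v on the
root-to-leaf path with p <= v <= q (go left if both < v, right if both > v).
Walk from root:
  at 29: both 39 and 43 > 29, go right
  at 39: 39 <= 39 <= 43, this is the LCA
LCA = 39


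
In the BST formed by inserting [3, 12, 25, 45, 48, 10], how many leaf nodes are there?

Tree built from: [3, 12, 25, 45, 48, 10]
Tree (level-order array): [3, None, 12, 10, 25, None, None, None, 45, None, 48]
Rule: A leaf has 0 children.
Per-node child counts:
  node 3: 1 child(ren)
  node 12: 2 child(ren)
  node 10: 0 child(ren)
  node 25: 1 child(ren)
  node 45: 1 child(ren)
  node 48: 0 child(ren)
Matching nodes: [10, 48]
Count of leaf nodes: 2


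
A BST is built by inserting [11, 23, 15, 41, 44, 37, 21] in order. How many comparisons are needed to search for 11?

Search path for 11: 11
Found: True
Comparisons: 1


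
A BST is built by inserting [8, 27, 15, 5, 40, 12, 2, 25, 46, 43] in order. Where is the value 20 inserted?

Starting tree (level order): [8, 5, 27, 2, None, 15, 40, None, None, 12, 25, None, 46, None, None, None, None, 43]
Insertion path: 8 -> 27 -> 15 -> 25
Result: insert 20 as left child of 25
Final tree (level order): [8, 5, 27, 2, None, 15, 40, None, None, 12, 25, None, 46, None, None, 20, None, 43]


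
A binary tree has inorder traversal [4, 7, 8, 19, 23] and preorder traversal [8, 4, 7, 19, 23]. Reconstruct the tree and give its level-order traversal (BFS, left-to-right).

Inorder:  [4, 7, 8, 19, 23]
Preorder: [8, 4, 7, 19, 23]
Algorithm: preorder visits root first, so consume preorder in order;
for each root, split the current inorder slice at that value into
left-subtree inorder and right-subtree inorder, then recurse.
Recursive splits:
  root=8; inorder splits into left=[4, 7], right=[19, 23]
  root=4; inorder splits into left=[], right=[7]
  root=7; inorder splits into left=[], right=[]
  root=19; inorder splits into left=[], right=[23]
  root=23; inorder splits into left=[], right=[]
Reconstructed level-order: [8, 4, 19, 7, 23]


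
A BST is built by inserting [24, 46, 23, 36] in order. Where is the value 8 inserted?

Starting tree (level order): [24, 23, 46, None, None, 36]
Insertion path: 24 -> 23
Result: insert 8 as left child of 23
Final tree (level order): [24, 23, 46, 8, None, 36]


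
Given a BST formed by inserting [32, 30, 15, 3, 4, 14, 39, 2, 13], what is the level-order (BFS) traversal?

Tree insertion order: [32, 30, 15, 3, 4, 14, 39, 2, 13]
Tree (level-order array): [32, 30, 39, 15, None, None, None, 3, None, 2, 4, None, None, None, 14, 13]
BFS from the root, enqueuing left then right child of each popped node:
  queue [32] -> pop 32, enqueue [30, 39], visited so far: [32]
  queue [30, 39] -> pop 30, enqueue [15], visited so far: [32, 30]
  queue [39, 15] -> pop 39, enqueue [none], visited so far: [32, 30, 39]
  queue [15] -> pop 15, enqueue [3], visited so far: [32, 30, 39, 15]
  queue [3] -> pop 3, enqueue [2, 4], visited so far: [32, 30, 39, 15, 3]
  queue [2, 4] -> pop 2, enqueue [none], visited so far: [32, 30, 39, 15, 3, 2]
  queue [4] -> pop 4, enqueue [14], visited so far: [32, 30, 39, 15, 3, 2, 4]
  queue [14] -> pop 14, enqueue [13], visited so far: [32, 30, 39, 15, 3, 2, 4, 14]
  queue [13] -> pop 13, enqueue [none], visited so far: [32, 30, 39, 15, 3, 2, 4, 14, 13]
Result: [32, 30, 39, 15, 3, 2, 4, 14, 13]


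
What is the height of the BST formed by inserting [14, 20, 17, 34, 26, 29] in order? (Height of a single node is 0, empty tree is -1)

Insertion order: [14, 20, 17, 34, 26, 29]
Tree (level-order array): [14, None, 20, 17, 34, None, None, 26, None, None, 29]
Compute height bottom-up (empty subtree = -1):
  height(17) = 1 + max(-1, -1) = 0
  height(29) = 1 + max(-1, -1) = 0
  height(26) = 1 + max(-1, 0) = 1
  height(34) = 1 + max(1, -1) = 2
  height(20) = 1 + max(0, 2) = 3
  height(14) = 1 + max(-1, 3) = 4
Height = 4


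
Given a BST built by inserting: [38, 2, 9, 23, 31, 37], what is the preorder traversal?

Tree insertion order: [38, 2, 9, 23, 31, 37]
Tree (level-order array): [38, 2, None, None, 9, None, 23, None, 31, None, 37]
Preorder traversal: [38, 2, 9, 23, 31, 37]


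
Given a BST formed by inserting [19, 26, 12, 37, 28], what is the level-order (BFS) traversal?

Tree insertion order: [19, 26, 12, 37, 28]
Tree (level-order array): [19, 12, 26, None, None, None, 37, 28]
BFS from the root, enqueuing left then right child of each popped node:
  queue [19] -> pop 19, enqueue [12, 26], visited so far: [19]
  queue [12, 26] -> pop 12, enqueue [none], visited so far: [19, 12]
  queue [26] -> pop 26, enqueue [37], visited so far: [19, 12, 26]
  queue [37] -> pop 37, enqueue [28], visited so far: [19, 12, 26, 37]
  queue [28] -> pop 28, enqueue [none], visited so far: [19, 12, 26, 37, 28]
Result: [19, 12, 26, 37, 28]


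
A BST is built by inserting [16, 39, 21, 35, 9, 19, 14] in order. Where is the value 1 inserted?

Starting tree (level order): [16, 9, 39, None, 14, 21, None, None, None, 19, 35]
Insertion path: 16 -> 9
Result: insert 1 as left child of 9
Final tree (level order): [16, 9, 39, 1, 14, 21, None, None, None, None, None, 19, 35]


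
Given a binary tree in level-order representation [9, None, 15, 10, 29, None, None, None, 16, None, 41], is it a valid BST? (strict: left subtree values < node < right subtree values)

Level-order array: [9, None, 15, 10, 29, None, None, None, 16, None, 41]
Validate using subtree bounds (lo, hi): at each node, require lo < value < hi,
then recurse left with hi=value and right with lo=value.
Preorder trace (stopping at first violation):
  at node 9 with bounds (-inf, +inf): OK
  at node 15 with bounds (9, +inf): OK
  at node 10 with bounds (9, 15): OK
  at node 29 with bounds (15, +inf): OK
  at node 16 with bounds (29, +inf): VIOLATION
Node 16 violates its bound: not (29 < 16 < +inf).
Result: Not a valid BST


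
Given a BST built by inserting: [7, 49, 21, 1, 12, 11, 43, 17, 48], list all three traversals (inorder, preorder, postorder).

Tree insertion order: [7, 49, 21, 1, 12, 11, 43, 17, 48]
Tree (level-order array): [7, 1, 49, None, None, 21, None, 12, 43, 11, 17, None, 48]
Inorder (L, root, R): [1, 7, 11, 12, 17, 21, 43, 48, 49]
Preorder (root, L, R): [7, 1, 49, 21, 12, 11, 17, 43, 48]
Postorder (L, R, root): [1, 11, 17, 12, 48, 43, 21, 49, 7]


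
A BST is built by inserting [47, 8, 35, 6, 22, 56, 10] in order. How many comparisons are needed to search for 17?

Search path for 17: 47 -> 8 -> 35 -> 22 -> 10
Found: False
Comparisons: 5


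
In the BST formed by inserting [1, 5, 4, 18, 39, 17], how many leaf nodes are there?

Tree built from: [1, 5, 4, 18, 39, 17]
Tree (level-order array): [1, None, 5, 4, 18, None, None, 17, 39]
Rule: A leaf has 0 children.
Per-node child counts:
  node 1: 1 child(ren)
  node 5: 2 child(ren)
  node 4: 0 child(ren)
  node 18: 2 child(ren)
  node 17: 0 child(ren)
  node 39: 0 child(ren)
Matching nodes: [4, 17, 39]
Count of leaf nodes: 3


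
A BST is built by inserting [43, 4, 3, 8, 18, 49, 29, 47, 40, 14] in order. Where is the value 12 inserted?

Starting tree (level order): [43, 4, 49, 3, 8, 47, None, None, None, None, 18, None, None, 14, 29, None, None, None, 40]
Insertion path: 43 -> 4 -> 8 -> 18 -> 14
Result: insert 12 as left child of 14
Final tree (level order): [43, 4, 49, 3, 8, 47, None, None, None, None, 18, None, None, 14, 29, 12, None, None, 40]


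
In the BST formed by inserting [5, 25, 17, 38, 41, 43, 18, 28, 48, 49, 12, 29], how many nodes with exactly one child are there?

Tree built from: [5, 25, 17, 38, 41, 43, 18, 28, 48, 49, 12, 29]
Tree (level-order array): [5, None, 25, 17, 38, 12, 18, 28, 41, None, None, None, None, None, 29, None, 43, None, None, None, 48, None, 49]
Rule: These are nodes with exactly 1 non-null child.
Per-node child counts:
  node 5: 1 child(ren)
  node 25: 2 child(ren)
  node 17: 2 child(ren)
  node 12: 0 child(ren)
  node 18: 0 child(ren)
  node 38: 2 child(ren)
  node 28: 1 child(ren)
  node 29: 0 child(ren)
  node 41: 1 child(ren)
  node 43: 1 child(ren)
  node 48: 1 child(ren)
  node 49: 0 child(ren)
Matching nodes: [5, 28, 41, 43, 48]
Count of nodes with exactly one child: 5


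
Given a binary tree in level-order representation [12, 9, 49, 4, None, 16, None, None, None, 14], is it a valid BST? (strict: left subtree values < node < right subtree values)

Level-order array: [12, 9, 49, 4, None, 16, None, None, None, 14]
Validate using subtree bounds (lo, hi): at each node, require lo < value < hi,
then recurse left with hi=value and right with lo=value.
Preorder trace (stopping at first violation):
  at node 12 with bounds (-inf, +inf): OK
  at node 9 with bounds (-inf, 12): OK
  at node 4 with bounds (-inf, 9): OK
  at node 49 with bounds (12, +inf): OK
  at node 16 with bounds (12, 49): OK
  at node 14 with bounds (12, 16): OK
No violation found at any node.
Result: Valid BST


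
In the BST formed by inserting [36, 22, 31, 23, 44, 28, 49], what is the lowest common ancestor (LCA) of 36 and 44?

Tree insertion order: [36, 22, 31, 23, 44, 28, 49]
Tree (level-order array): [36, 22, 44, None, 31, None, 49, 23, None, None, None, None, 28]
In a BST, the LCA of p=36, q=44 is the first node v on the
root-to-leaf path with p <= v <= q (go left if both < v, right if both > v).
Walk from root:
  at 36: 36 <= 36 <= 44, this is the LCA
LCA = 36


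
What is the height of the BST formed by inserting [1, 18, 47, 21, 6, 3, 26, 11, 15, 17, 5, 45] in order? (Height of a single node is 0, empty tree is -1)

Insertion order: [1, 18, 47, 21, 6, 3, 26, 11, 15, 17, 5, 45]
Tree (level-order array): [1, None, 18, 6, 47, 3, 11, 21, None, None, 5, None, 15, None, 26, None, None, None, 17, None, 45]
Compute height bottom-up (empty subtree = -1):
  height(5) = 1 + max(-1, -1) = 0
  height(3) = 1 + max(-1, 0) = 1
  height(17) = 1 + max(-1, -1) = 0
  height(15) = 1 + max(-1, 0) = 1
  height(11) = 1 + max(-1, 1) = 2
  height(6) = 1 + max(1, 2) = 3
  height(45) = 1 + max(-1, -1) = 0
  height(26) = 1 + max(-1, 0) = 1
  height(21) = 1 + max(-1, 1) = 2
  height(47) = 1 + max(2, -1) = 3
  height(18) = 1 + max(3, 3) = 4
  height(1) = 1 + max(-1, 4) = 5
Height = 5


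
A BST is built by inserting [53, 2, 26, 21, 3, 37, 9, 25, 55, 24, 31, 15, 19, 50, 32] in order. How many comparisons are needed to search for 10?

Search path for 10: 53 -> 2 -> 26 -> 21 -> 3 -> 9 -> 15
Found: False
Comparisons: 7


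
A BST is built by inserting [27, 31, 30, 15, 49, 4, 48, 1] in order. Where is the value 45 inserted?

Starting tree (level order): [27, 15, 31, 4, None, 30, 49, 1, None, None, None, 48]
Insertion path: 27 -> 31 -> 49 -> 48
Result: insert 45 as left child of 48
Final tree (level order): [27, 15, 31, 4, None, 30, 49, 1, None, None, None, 48, None, None, None, 45]


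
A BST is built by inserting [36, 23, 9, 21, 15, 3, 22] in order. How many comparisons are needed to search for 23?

Search path for 23: 36 -> 23
Found: True
Comparisons: 2


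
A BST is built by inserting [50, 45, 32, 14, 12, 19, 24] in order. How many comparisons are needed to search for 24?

Search path for 24: 50 -> 45 -> 32 -> 14 -> 19 -> 24
Found: True
Comparisons: 6


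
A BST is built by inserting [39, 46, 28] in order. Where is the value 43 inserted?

Starting tree (level order): [39, 28, 46]
Insertion path: 39 -> 46
Result: insert 43 as left child of 46
Final tree (level order): [39, 28, 46, None, None, 43]


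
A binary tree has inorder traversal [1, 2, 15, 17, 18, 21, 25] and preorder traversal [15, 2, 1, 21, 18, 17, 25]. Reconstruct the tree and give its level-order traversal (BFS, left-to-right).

Inorder:  [1, 2, 15, 17, 18, 21, 25]
Preorder: [15, 2, 1, 21, 18, 17, 25]
Algorithm: preorder visits root first, so consume preorder in order;
for each root, split the current inorder slice at that value into
left-subtree inorder and right-subtree inorder, then recurse.
Recursive splits:
  root=15; inorder splits into left=[1, 2], right=[17, 18, 21, 25]
  root=2; inorder splits into left=[1], right=[]
  root=1; inorder splits into left=[], right=[]
  root=21; inorder splits into left=[17, 18], right=[25]
  root=18; inorder splits into left=[17], right=[]
  root=17; inorder splits into left=[], right=[]
  root=25; inorder splits into left=[], right=[]
Reconstructed level-order: [15, 2, 21, 1, 18, 25, 17]


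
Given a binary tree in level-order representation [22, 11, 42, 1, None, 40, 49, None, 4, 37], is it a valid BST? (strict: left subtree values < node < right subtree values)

Level-order array: [22, 11, 42, 1, None, 40, 49, None, 4, 37]
Validate using subtree bounds (lo, hi): at each node, require lo < value < hi,
then recurse left with hi=value and right with lo=value.
Preorder trace (stopping at first violation):
  at node 22 with bounds (-inf, +inf): OK
  at node 11 with bounds (-inf, 22): OK
  at node 1 with bounds (-inf, 11): OK
  at node 4 with bounds (1, 11): OK
  at node 42 with bounds (22, +inf): OK
  at node 40 with bounds (22, 42): OK
  at node 37 with bounds (22, 40): OK
  at node 49 with bounds (42, +inf): OK
No violation found at any node.
Result: Valid BST


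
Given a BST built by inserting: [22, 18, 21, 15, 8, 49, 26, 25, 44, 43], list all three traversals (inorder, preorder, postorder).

Tree insertion order: [22, 18, 21, 15, 8, 49, 26, 25, 44, 43]
Tree (level-order array): [22, 18, 49, 15, 21, 26, None, 8, None, None, None, 25, 44, None, None, None, None, 43]
Inorder (L, root, R): [8, 15, 18, 21, 22, 25, 26, 43, 44, 49]
Preorder (root, L, R): [22, 18, 15, 8, 21, 49, 26, 25, 44, 43]
Postorder (L, R, root): [8, 15, 21, 18, 25, 43, 44, 26, 49, 22]


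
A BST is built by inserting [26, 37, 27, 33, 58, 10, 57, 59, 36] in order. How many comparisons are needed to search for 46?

Search path for 46: 26 -> 37 -> 58 -> 57
Found: False
Comparisons: 4


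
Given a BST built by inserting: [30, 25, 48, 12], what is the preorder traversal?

Tree insertion order: [30, 25, 48, 12]
Tree (level-order array): [30, 25, 48, 12]
Preorder traversal: [30, 25, 12, 48]


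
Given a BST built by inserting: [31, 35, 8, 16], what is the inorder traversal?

Tree insertion order: [31, 35, 8, 16]
Tree (level-order array): [31, 8, 35, None, 16]
Inorder traversal: [8, 16, 31, 35]


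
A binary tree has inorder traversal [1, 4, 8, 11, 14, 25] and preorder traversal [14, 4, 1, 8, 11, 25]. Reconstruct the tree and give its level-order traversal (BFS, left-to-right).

Inorder:  [1, 4, 8, 11, 14, 25]
Preorder: [14, 4, 1, 8, 11, 25]
Algorithm: preorder visits root first, so consume preorder in order;
for each root, split the current inorder slice at that value into
left-subtree inorder and right-subtree inorder, then recurse.
Recursive splits:
  root=14; inorder splits into left=[1, 4, 8, 11], right=[25]
  root=4; inorder splits into left=[1], right=[8, 11]
  root=1; inorder splits into left=[], right=[]
  root=8; inorder splits into left=[], right=[11]
  root=11; inorder splits into left=[], right=[]
  root=25; inorder splits into left=[], right=[]
Reconstructed level-order: [14, 4, 25, 1, 8, 11]


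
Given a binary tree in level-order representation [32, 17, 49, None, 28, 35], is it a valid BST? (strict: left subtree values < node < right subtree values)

Level-order array: [32, 17, 49, None, 28, 35]
Validate using subtree bounds (lo, hi): at each node, require lo < value < hi,
then recurse left with hi=value and right with lo=value.
Preorder trace (stopping at first violation):
  at node 32 with bounds (-inf, +inf): OK
  at node 17 with bounds (-inf, 32): OK
  at node 28 with bounds (17, 32): OK
  at node 49 with bounds (32, +inf): OK
  at node 35 with bounds (32, 49): OK
No violation found at any node.
Result: Valid BST


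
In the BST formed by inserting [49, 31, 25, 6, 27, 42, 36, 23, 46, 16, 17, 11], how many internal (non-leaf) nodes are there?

Tree built from: [49, 31, 25, 6, 27, 42, 36, 23, 46, 16, 17, 11]
Tree (level-order array): [49, 31, None, 25, 42, 6, 27, 36, 46, None, 23, None, None, None, None, None, None, 16, None, 11, 17]
Rule: An internal node has at least one child.
Per-node child counts:
  node 49: 1 child(ren)
  node 31: 2 child(ren)
  node 25: 2 child(ren)
  node 6: 1 child(ren)
  node 23: 1 child(ren)
  node 16: 2 child(ren)
  node 11: 0 child(ren)
  node 17: 0 child(ren)
  node 27: 0 child(ren)
  node 42: 2 child(ren)
  node 36: 0 child(ren)
  node 46: 0 child(ren)
Matching nodes: [49, 31, 25, 6, 23, 16, 42]
Count of internal (non-leaf) nodes: 7


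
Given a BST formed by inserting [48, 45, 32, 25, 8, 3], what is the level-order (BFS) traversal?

Tree insertion order: [48, 45, 32, 25, 8, 3]
Tree (level-order array): [48, 45, None, 32, None, 25, None, 8, None, 3]
BFS from the root, enqueuing left then right child of each popped node:
  queue [48] -> pop 48, enqueue [45], visited so far: [48]
  queue [45] -> pop 45, enqueue [32], visited so far: [48, 45]
  queue [32] -> pop 32, enqueue [25], visited so far: [48, 45, 32]
  queue [25] -> pop 25, enqueue [8], visited so far: [48, 45, 32, 25]
  queue [8] -> pop 8, enqueue [3], visited so far: [48, 45, 32, 25, 8]
  queue [3] -> pop 3, enqueue [none], visited so far: [48, 45, 32, 25, 8, 3]
Result: [48, 45, 32, 25, 8, 3]


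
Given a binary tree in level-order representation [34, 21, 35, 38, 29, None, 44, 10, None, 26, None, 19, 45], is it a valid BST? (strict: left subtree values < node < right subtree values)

Level-order array: [34, 21, 35, 38, 29, None, 44, 10, None, 26, None, 19, 45]
Validate using subtree bounds (lo, hi): at each node, require lo < value < hi,
then recurse left with hi=value and right with lo=value.
Preorder trace (stopping at first violation):
  at node 34 with bounds (-inf, +inf): OK
  at node 21 with bounds (-inf, 34): OK
  at node 38 with bounds (-inf, 21): VIOLATION
Node 38 violates its bound: not (-inf < 38 < 21).
Result: Not a valid BST


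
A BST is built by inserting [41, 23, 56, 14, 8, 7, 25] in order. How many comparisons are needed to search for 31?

Search path for 31: 41 -> 23 -> 25
Found: False
Comparisons: 3


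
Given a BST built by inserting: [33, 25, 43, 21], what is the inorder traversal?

Tree insertion order: [33, 25, 43, 21]
Tree (level-order array): [33, 25, 43, 21]
Inorder traversal: [21, 25, 33, 43]


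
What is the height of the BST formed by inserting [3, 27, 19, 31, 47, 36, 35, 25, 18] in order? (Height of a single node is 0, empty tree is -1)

Insertion order: [3, 27, 19, 31, 47, 36, 35, 25, 18]
Tree (level-order array): [3, None, 27, 19, 31, 18, 25, None, 47, None, None, None, None, 36, None, 35]
Compute height bottom-up (empty subtree = -1):
  height(18) = 1 + max(-1, -1) = 0
  height(25) = 1 + max(-1, -1) = 0
  height(19) = 1 + max(0, 0) = 1
  height(35) = 1 + max(-1, -1) = 0
  height(36) = 1 + max(0, -1) = 1
  height(47) = 1 + max(1, -1) = 2
  height(31) = 1 + max(-1, 2) = 3
  height(27) = 1 + max(1, 3) = 4
  height(3) = 1 + max(-1, 4) = 5
Height = 5


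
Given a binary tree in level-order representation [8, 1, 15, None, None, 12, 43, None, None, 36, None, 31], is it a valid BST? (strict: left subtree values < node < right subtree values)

Level-order array: [8, 1, 15, None, None, 12, 43, None, None, 36, None, 31]
Validate using subtree bounds (lo, hi): at each node, require lo < value < hi,
then recurse left with hi=value and right with lo=value.
Preorder trace (stopping at first violation):
  at node 8 with bounds (-inf, +inf): OK
  at node 1 with bounds (-inf, 8): OK
  at node 15 with bounds (8, +inf): OK
  at node 12 with bounds (8, 15): OK
  at node 43 with bounds (15, +inf): OK
  at node 36 with bounds (15, 43): OK
  at node 31 with bounds (15, 36): OK
No violation found at any node.
Result: Valid BST


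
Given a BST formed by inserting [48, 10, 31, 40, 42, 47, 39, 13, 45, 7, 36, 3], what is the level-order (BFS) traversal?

Tree insertion order: [48, 10, 31, 40, 42, 47, 39, 13, 45, 7, 36, 3]
Tree (level-order array): [48, 10, None, 7, 31, 3, None, 13, 40, None, None, None, None, 39, 42, 36, None, None, 47, None, None, 45]
BFS from the root, enqueuing left then right child of each popped node:
  queue [48] -> pop 48, enqueue [10], visited so far: [48]
  queue [10] -> pop 10, enqueue [7, 31], visited so far: [48, 10]
  queue [7, 31] -> pop 7, enqueue [3], visited so far: [48, 10, 7]
  queue [31, 3] -> pop 31, enqueue [13, 40], visited so far: [48, 10, 7, 31]
  queue [3, 13, 40] -> pop 3, enqueue [none], visited so far: [48, 10, 7, 31, 3]
  queue [13, 40] -> pop 13, enqueue [none], visited so far: [48, 10, 7, 31, 3, 13]
  queue [40] -> pop 40, enqueue [39, 42], visited so far: [48, 10, 7, 31, 3, 13, 40]
  queue [39, 42] -> pop 39, enqueue [36], visited so far: [48, 10, 7, 31, 3, 13, 40, 39]
  queue [42, 36] -> pop 42, enqueue [47], visited so far: [48, 10, 7, 31, 3, 13, 40, 39, 42]
  queue [36, 47] -> pop 36, enqueue [none], visited so far: [48, 10, 7, 31, 3, 13, 40, 39, 42, 36]
  queue [47] -> pop 47, enqueue [45], visited so far: [48, 10, 7, 31, 3, 13, 40, 39, 42, 36, 47]
  queue [45] -> pop 45, enqueue [none], visited so far: [48, 10, 7, 31, 3, 13, 40, 39, 42, 36, 47, 45]
Result: [48, 10, 7, 31, 3, 13, 40, 39, 42, 36, 47, 45]


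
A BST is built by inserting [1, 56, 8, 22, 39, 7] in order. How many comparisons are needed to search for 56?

Search path for 56: 1 -> 56
Found: True
Comparisons: 2


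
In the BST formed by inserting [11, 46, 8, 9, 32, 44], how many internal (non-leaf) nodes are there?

Tree built from: [11, 46, 8, 9, 32, 44]
Tree (level-order array): [11, 8, 46, None, 9, 32, None, None, None, None, 44]
Rule: An internal node has at least one child.
Per-node child counts:
  node 11: 2 child(ren)
  node 8: 1 child(ren)
  node 9: 0 child(ren)
  node 46: 1 child(ren)
  node 32: 1 child(ren)
  node 44: 0 child(ren)
Matching nodes: [11, 8, 46, 32]
Count of internal (non-leaf) nodes: 4


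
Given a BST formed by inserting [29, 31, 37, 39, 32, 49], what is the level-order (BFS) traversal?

Tree insertion order: [29, 31, 37, 39, 32, 49]
Tree (level-order array): [29, None, 31, None, 37, 32, 39, None, None, None, 49]
BFS from the root, enqueuing left then right child of each popped node:
  queue [29] -> pop 29, enqueue [31], visited so far: [29]
  queue [31] -> pop 31, enqueue [37], visited so far: [29, 31]
  queue [37] -> pop 37, enqueue [32, 39], visited so far: [29, 31, 37]
  queue [32, 39] -> pop 32, enqueue [none], visited so far: [29, 31, 37, 32]
  queue [39] -> pop 39, enqueue [49], visited so far: [29, 31, 37, 32, 39]
  queue [49] -> pop 49, enqueue [none], visited so far: [29, 31, 37, 32, 39, 49]
Result: [29, 31, 37, 32, 39, 49]


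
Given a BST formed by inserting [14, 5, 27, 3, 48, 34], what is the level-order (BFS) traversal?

Tree insertion order: [14, 5, 27, 3, 48, 34]
Tree (level-order array): [14, 5, 27, 3, None, None, 48, None, None, 34]
BFS from the root, enqueuing left then right child of each popped node:
  queue [14] -> pop 14, enqueue [5, 27], visited so far: [14]
  queue [5, 27] -> pop 5, enqueue [3], visited so far: [14, 5]
  queue [27, 3] -> pop 27, enqueue [48], visited so far: [14, 5, 27]
  queue [3, 48] -> pop 3, enqueue [none], visited so far: [14, 5, 27, 3]
  queue [48] -> pop 48, enqueue [34], visited so far: [14, 5, 27, 3, 48]
  queue [34] -> pop 34, enqueue [none], visited so far: [14, 5, 27, 3, 48, 34]
Result: [14, 5, 27, 3, 48, 34]


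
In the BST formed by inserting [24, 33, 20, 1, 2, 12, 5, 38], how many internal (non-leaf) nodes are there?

Tree built from: [24, 33, 20, 1, 2, 12, 5, 38]
Tree (level-order array): [24, 20, 33, 1, None, None, 38, None, 2, None, None, None, 12, 5]
Rule: An internal node has at least one child.
Per-node child counts:
  node 24: 2 child(ren)
  node 20: 1 child(ren)
  node 1: 1 child(ren)
  node 2: 1 child(ren)
  node 12: 1 child(ren)
  node 5: 0 child(ren)
  node 33: 1 child(ren)
  node 38: 0 child(ren)
Matching nodes: [24, 20, 1, 2, 12, 33]
Count of internal (non-leaf) nodes: 6


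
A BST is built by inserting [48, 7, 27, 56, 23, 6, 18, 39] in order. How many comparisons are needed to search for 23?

Search path for 23: 48 -> 7 -> 27 -> 23
Found: True
Comparisons: 4


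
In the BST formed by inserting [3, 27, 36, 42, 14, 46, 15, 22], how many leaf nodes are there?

Tree built from: [3, 27, 36, 42, 14, 46, 15, 22]
Tree (level-order array): [3, None, 27, 14, 36, None, 15, None, 42, None, 22, None, 46]
Rule: A leaf has 0 children.
Per-node child counts:
  node 3: 1 child(ren)
  node 27: 2 child(ren)
  node 14: 1 child(ren)
  node 15: 1 child(ren)
  node 22: 0 child(ren)
  node 36: 1 child(ren)
  node 42: 1 child(ren)
  node 46: 0 child(ren)
Matching nodes: [22, 46]
Count of leaf nodes: 2


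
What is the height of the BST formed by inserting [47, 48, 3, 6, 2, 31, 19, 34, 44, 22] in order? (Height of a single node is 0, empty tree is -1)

Insertion order: [47, 48, 3, 6, 2, 31, 19, 34, 44, 22]
Tree (level-order array): [47, 3, 48, 2, 6, None, None, None, None, None, 31, 19, 34, None, 22, None, 44]
Compute height bottom-up (empty subtree = -1):
  height(2) = 1 + max(-1, -1) = 0
  height(22) = 1 + max(-1, -1) = 0
  height(19) = 1 + max(-1, 0) = 1
  height(44) = 1 + max(-1, -1) = 0
  height(34) = 1 + max(-1, 0) = 1
  height(31) = 1 + max(1, 1) = 2
  height(6) = 1 + max(-1, 2) = 3
  height(3) = 1 + max(0, 3) = 4
  height(48) = 1 + max(-1, -1) = 0
  height(47) = 1 + max(4, 0) = 5
Height = 5


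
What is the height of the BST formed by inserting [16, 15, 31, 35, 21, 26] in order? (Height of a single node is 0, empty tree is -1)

Insertion order: [16, 15, 31, 35, 21, 26]
Tree (level-order array): [16, 15, 31, None, None, 21, 35, None, 26]
Compute height bottom-up (empty subtree = -1):
  height(15) = 1 + max(-1, -1) = 0
  height(26) = 1 + max(-1, -1) = 0
  height(21) = 1 + max(-1, 0) = 1
  height(35) = 1 + max(-1, -1) = 0
  height(31) = 1 + max(1, 0) = 2
  height(16) = 1 + max(0, 2) = 3
Height = 3


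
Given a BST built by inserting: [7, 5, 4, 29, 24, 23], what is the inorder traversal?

Tree insertion order: [7, 5, 4, 29, 24, 23]
Tree (level-order array): [7, 5, 29, 4, None, 24, None, None, None, 23]
Inorder traversal: [4, 5, 7, 23, 24, 29]


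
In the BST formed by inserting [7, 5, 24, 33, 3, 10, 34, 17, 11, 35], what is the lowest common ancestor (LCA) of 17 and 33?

Tree insertion order: [7, 5, 24, 33, 3, 10, 34, 17, 11, 35]
Tree (level-order array): [7, 5, 24, 3, None, 10, 33, None, None, None, 17, None, 34, 11, None, None, 35]
In a BST, the LCA of p=17, q=33 is the first node v on the
root-to-leaf path with p <= v <= q (go left if both < v, right if both > v).
Walk from root:
  at 7: both 17 and 33 > 7, go right
  at 24: 17 <= 24 <= 33, this is the LCA
LCA = 24


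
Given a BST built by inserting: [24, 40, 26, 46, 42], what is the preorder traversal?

Tree insertion order: [24, 40, 26, 46, 42]
Tree (level-order array): [24, None, 40, 26, 46, None, None, 42]
Preorder traversal: [24, 40, 26, 46, 42]


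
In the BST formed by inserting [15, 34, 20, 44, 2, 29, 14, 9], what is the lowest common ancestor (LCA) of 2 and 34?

Tree insertion order: [15, 34, 20, 44, 2, 29, 14, 9]
Tree (level-order array): [15, 2, 34, None, 14, 20, 44, 9, None, None, 29]
In a BST, the LCA of p=2, q=34 is the first node v on the
root-to-leaf path with p <= v <= q (go left if both < v, right if both > v).
Walk from root:
  at 15: 2 <= 15 <= 34, this is the LCA
LCA = 15


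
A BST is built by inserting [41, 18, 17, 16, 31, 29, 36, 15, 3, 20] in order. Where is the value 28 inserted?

Starting tree (level order): [41, 18, None, 17, 31, 16, None, 29, 36, 15, None, 20, None, None, None, 3]
Insertion path: 41 -> 18 -> 31 -> 29 -> 20
Result: insert 28 as right child of 20
Final tree (level order): [41, 18, None, 17, 31, 16, None, 29, 36, 15, None, 20, None, None, None, 3, None, None, 28]


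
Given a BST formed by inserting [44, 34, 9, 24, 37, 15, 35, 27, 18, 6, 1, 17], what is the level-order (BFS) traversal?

Tree insertion order: [44, 34, 9, 24, 37, 15, 35, 27, 18, 6, 1, 17]
Tree (level-order array): [44, 34, None, 9, 37, 6, 24, 35, None, 1, None, 15, 27, None, None, None, None, None, 18, None, None, 17]
BFS from the root, enqueuing left then right child of each popped node:
  queue [44] -> pop 44, enqueue [34], visited so far: [44]
  queue [34] -> pop 34, enqueue [9, 37], visited so far: [44, 34]
  queue [9, 37] -> pop 9, enqueue [6, 24], visited so far: [44, 34, 9]
  queue [37, 6, 24] -> pop 37, enqueue [35], visited so far: [44, 34, 9, 37]
  queue [6, 24, 35] -> pop 6, enqueue [1], visited so far: [44, 34, 9, 37, 6]
  queue [24, 35, 1] -> pop 24, enqueue [15, 27], visited so far: [44, 34, 9, 37, 6, 24]
  queue [35, 1, 15, 27] -> pop 35, enqueue [none], visited so far: [44, 34, 9, 37, 6, 24, 35]
  queue [1, 15, 27] -> pop 1, enqueue [none], visited so far: [44, 34, 9, 37, 6, 24, 35, 1]
  queue [15, 27] -> pop 15, enqueue [18], visited so far: [44, 34, 9, 37, 6, 24, 35, 1, 15]
  queue [27, 18] -> pop 27, enqueue [none], visited so far: [44, 34, 9, 37, 6, 24, 35, 1, 15, 27]
  queue [18] -> pop 18, enqueue [17], visited so far: [44, 34, 9, 37, 6, 24, 35, 1, 15, 27, 18]
  queue [17] -> pop 17, enqueue [none], visited so far: [44, 34, 9, 37, 6, 24, 35, 1, 15, 27, 18, 17]
Result: [44, 34, 9, 37, 6, 24, 35, 1, 15, 27, 18, 17]


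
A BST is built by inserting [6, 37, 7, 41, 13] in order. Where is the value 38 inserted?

Starting tree (level order): [6, None, 37, 7, 41, None, 13]
Insertion path: 6 -> 37 -> 41
Result: insert 38 as left child of 41
Final tree (level order): [6, None, 37, 7, 41, None, 13, 38]


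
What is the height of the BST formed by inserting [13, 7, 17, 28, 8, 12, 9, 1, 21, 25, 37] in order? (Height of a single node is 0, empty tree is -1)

Insertion order: [13, 7, 17, 28, 8, 12, 9, 1, 21, 25, 37]
Tree (level-order array): [13, 7, 17, 1, 8, None, 28, None, None, None, 12, 21, 37, 9, None, None, 25]
Compute height bottom-up (empty subtree = -1):
  height(1) = 1 + max(-1, -1) = 0
  height(9) = 1 + max(-1, -1) = 0
  height(12) = 1 + max(0, -1) = 1
  height(8) = 1 + max(-1, 1) = 2
  height(7) = 1 + max(0, 2) = 3
  height(25) = 1 + max(-1, -1) = 0
  height(21) = 1 + max(-1, 0) = 1
  height(37) = 1 + max(-1, -1) = 0
  height(28) = 1 + max(1, 0) = 2
  height(17) = 1 + max(-1, 2) = 3
  height(13) = 1 + max(3, 3) = 4
Height = 4


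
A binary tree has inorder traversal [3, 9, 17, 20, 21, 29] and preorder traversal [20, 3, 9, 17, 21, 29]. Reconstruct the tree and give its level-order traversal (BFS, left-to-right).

Inorder:  [3, 9, 17, 20, 21, 29]
Preorder: [20, 3, 9, 17, 21, 29]
Algorithm: preorder visits root first, so consume preorder in order;
for each root, split the current inorder slice at that value into
left-subtree inorder and right-subtree inorder, then recurse.
Recursive splits:
  root=20; inorder splits into left=[3, 9, 17], right=[21, 29]
  root=3; inorder splits into left=[], right=[9, 17]
  root=9; inorder splits into left=[], right=[17]
  root=17; inorder splits into left=[], right=[]
  root=21; inorder splits into left=[], right=[29]
  root=29; inorder splits into left=[], right=[]
Reconstructed level-order: [20, 3, 21, 9, 29, 17]


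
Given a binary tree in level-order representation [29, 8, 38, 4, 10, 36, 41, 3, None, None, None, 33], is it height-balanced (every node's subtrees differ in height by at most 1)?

Tree (level-order array): [29, 8, 38, 4, 10, 36, 41, 3, None, None, None, 33]
Definition: a tree is height-balanced if, at every node, |h(left) - h(right)| <= 1 (empty subtree has height -1).
Bottom-up per-node check:
  node 3: h_left=-1, h_right=-1, diff=0 [OK], height=0
  node 4: h_left=0, h_right=-1, diff=1 [OK], height=1
  node 10: h_left=-1, h_right=-1, diff=0 [OK], height=0
  node 8: h_left=1, h_right=0, diff=1 [OK], height=2
  node 33: h_left=-1, h_right=-1, diff=0 [OK], height=0
  node 36: h_left=0, h_right=-1, diff=1 [OK], height=1
  node 41: h_left=-1, h_right=-1, diff=0 [OK], height=0
  node 38: h_left=1, h_right=0, diff=1 [OK], height=2
  node 29: h_left=2, h_right=2, diff=0 [OK], height=3
All nodes satisfy the balance condition.
Result: Balanced


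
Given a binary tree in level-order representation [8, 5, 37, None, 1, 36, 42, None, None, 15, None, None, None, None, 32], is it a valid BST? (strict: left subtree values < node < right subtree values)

Level-order array: [8, 5, 37, None, 1, 36, 42, None, None, 15, None, None, None, None, 32]
Validate using subtree bounds (lo, hi): at each node, require lo < value < hi,
then recurse left with hi=value and right with lo=value.
Preorder trace (stopping at first violation):
  at node 8 with bounds (-inf, +inf): OK
  at node 5 with bounds (-inf, 8): OK
  at node 1 with bounds (5, 8): VIOLATION
Node 1 violates its bound: not (5 < 1 < 8).
Result: Not a valid BST
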